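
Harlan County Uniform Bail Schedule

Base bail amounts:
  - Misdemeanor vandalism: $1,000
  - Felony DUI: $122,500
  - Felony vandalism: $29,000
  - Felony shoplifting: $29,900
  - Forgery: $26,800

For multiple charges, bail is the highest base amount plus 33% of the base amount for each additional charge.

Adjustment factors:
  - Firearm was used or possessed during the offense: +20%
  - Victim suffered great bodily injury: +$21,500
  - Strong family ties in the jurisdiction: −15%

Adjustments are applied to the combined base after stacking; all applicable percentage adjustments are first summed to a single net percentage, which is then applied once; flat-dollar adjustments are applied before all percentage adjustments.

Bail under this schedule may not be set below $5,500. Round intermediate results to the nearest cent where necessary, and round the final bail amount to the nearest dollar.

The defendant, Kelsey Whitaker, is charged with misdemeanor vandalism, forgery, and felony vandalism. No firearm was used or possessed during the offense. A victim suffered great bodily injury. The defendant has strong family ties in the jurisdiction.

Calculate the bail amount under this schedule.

$50,723

Base amounts from the schedule: misdemeanor vandalism $1,000; forgery $26,800; felony vandalism $29,000.
Stacking rule: highest base plus 33% of each additional charge. Highest is felony vandalism at $29,000. Additional: $1,000 × 33% = $330; $26,800 × 33% = $8,844. Combined base = $29,000 + $9,174 = $38,174.
Victim suffered great bodily injury (+$21,500 flat): $38,174 + $21,500 = $59,674.
Strong family ties in the jurisdiction (−15%): $59,674 × 0.85 = $50,722.90.
$50,722.90 is at or above the $5,500 minimum.
Rounded to the nearest dollar: $50,723.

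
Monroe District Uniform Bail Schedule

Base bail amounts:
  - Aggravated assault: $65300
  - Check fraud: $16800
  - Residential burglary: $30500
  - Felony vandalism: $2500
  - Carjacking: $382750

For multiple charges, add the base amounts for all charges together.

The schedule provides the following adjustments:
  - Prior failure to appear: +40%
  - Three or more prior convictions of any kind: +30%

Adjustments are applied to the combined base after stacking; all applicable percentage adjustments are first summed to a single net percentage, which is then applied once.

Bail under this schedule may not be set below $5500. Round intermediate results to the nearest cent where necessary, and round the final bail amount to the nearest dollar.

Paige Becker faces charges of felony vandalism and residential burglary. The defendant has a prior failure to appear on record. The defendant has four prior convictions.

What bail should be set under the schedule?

Base amounts from the schedule: felony vandalism $2500; residential burglary $30500.
Stacking rule: sum of all bases. $2500 + $30500 = $33000.
Net percentage adjustment: +40% +30% = +70%. $33000 × 1.7 = $56100.
$56100 is at or above the $5500 minimum.

$56100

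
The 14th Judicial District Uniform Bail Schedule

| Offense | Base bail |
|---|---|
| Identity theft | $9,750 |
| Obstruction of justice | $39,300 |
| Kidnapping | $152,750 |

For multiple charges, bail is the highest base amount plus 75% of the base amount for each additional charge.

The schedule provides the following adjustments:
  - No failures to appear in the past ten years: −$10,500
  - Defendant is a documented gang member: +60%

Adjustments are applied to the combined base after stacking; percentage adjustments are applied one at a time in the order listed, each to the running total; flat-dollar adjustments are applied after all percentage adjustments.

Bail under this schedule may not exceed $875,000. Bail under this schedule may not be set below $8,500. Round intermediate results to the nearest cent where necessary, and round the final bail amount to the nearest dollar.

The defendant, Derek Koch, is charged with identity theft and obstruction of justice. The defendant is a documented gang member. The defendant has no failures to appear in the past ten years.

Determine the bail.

$64,080

Base amounts from the schedule: identity theft $9,750; obstruction of justice $39,300.
Stacking rule: highest base plus 75% of each additional charge. Highest is obstruction of justice at $39,300. Additional: $9,750 × 75% = $7,312.50. Combined base = $39,300 + $7,312.50 = $46,612.50.
Defendant is a documented gang member (+60%): $46,612.50 × 1.6 = $74,580.
No failures to appear in the past ten years (−$10,500 flat): $74,580 − $10,500 = $64,080.
$64,080 is within the $875,000 maximum.
$64,080 is at or above the $8,500 minimum.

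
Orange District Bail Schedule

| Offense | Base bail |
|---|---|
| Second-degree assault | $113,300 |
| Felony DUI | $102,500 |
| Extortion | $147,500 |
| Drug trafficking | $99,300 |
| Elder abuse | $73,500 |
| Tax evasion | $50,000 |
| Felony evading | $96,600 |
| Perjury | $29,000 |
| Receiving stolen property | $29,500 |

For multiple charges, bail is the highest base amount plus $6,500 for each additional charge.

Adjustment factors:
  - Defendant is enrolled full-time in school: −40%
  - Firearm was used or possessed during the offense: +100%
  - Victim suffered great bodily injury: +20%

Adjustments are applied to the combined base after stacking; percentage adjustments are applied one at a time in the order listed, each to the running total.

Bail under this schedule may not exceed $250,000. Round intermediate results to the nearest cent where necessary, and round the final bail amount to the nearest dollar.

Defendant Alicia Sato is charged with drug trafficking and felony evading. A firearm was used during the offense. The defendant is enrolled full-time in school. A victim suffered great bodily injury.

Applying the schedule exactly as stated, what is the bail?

Base amounts from the schedule: drug trafficking $99,300; felony evading $96,600.
Stacking rule: highest base plus $6,500 per additional charge. Highest is drug trafficking at $99,300; 1 additional charge → +$6,500. Combined base = $105,800.
Defendant is enrolled full-time in school (−40%): $105,800 × 0.6 = $63,480.
Firearm was used or possessed during the offense (+100%): $63,480 × 2 = $126,960.
Victim suffered great bodily injury (+20%): $126,960 × 1.2 = $152,352.
$152,352 is within the $250,000 maximum.

$152,352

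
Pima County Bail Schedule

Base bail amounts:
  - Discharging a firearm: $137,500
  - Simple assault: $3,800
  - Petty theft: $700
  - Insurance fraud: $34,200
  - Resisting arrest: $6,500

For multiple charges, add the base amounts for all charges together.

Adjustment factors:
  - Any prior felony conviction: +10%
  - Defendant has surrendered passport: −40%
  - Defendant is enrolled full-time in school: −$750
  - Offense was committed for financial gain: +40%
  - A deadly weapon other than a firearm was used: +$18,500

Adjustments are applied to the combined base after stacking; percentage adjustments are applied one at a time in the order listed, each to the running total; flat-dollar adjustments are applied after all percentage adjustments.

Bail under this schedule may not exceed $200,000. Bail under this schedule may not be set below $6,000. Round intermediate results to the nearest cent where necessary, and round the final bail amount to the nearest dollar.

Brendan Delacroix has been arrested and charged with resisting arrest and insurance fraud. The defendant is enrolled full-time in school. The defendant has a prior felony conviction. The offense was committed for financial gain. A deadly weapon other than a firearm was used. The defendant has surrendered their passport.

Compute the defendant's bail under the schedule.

Base amounts from the schedule: resisting arrest $6,500; insurance fraud $34,200.
Stacking rule: sum of all bases. $6,500 + $34,200 = $40,700.
Any prior felony conviction (+10%): $40,700 × 1.1 = $44,770.
Defendant has surrendered passport (−40%): $44,770 × 0.6 = $26,862.
Offense was committed for financial gain (+40%): $26,862 × 1.4 = $37,606.80.
Defendant is enrolled full-time in school (−$750 flat): $37,606.80 − $750 = $36,856.80.
A deadly weapon other than a firearm was used (+$18,500 flat): $36,856.80 + $18,500 = $55,356.80.
$55,356.80 is within the $200,000 maximum.
$55,356.80 is at or above the $6,000 minimum.
Rounded to the nearest dollar: $55,357.

$55,357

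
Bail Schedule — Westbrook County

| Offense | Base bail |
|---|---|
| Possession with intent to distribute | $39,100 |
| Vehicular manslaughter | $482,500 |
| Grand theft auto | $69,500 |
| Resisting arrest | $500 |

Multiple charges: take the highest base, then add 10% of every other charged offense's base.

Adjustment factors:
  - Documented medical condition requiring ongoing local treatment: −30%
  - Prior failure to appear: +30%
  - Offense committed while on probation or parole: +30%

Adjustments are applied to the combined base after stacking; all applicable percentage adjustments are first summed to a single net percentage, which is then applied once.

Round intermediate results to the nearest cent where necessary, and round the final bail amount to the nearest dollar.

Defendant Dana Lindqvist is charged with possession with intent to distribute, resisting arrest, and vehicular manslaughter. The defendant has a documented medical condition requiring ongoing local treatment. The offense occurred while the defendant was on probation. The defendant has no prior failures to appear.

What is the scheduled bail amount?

Base amounts from the schedule: possession with intent to distribute $39,100; resisting arrest $500; vehicular manslaughter $482,500.
Stacking rule: highest base plus 10% of each additional charge. Highest is vehicular manslaughter at $482,500. Additional: $39,100 × 10% = $3,910; $500 × 10% = $50. Combined base = $482,500 + $3,960 = $486,460.
Net percentage adjustment: −30% +30% = +0%. $486,460 × 1 = $486,460.

$486,460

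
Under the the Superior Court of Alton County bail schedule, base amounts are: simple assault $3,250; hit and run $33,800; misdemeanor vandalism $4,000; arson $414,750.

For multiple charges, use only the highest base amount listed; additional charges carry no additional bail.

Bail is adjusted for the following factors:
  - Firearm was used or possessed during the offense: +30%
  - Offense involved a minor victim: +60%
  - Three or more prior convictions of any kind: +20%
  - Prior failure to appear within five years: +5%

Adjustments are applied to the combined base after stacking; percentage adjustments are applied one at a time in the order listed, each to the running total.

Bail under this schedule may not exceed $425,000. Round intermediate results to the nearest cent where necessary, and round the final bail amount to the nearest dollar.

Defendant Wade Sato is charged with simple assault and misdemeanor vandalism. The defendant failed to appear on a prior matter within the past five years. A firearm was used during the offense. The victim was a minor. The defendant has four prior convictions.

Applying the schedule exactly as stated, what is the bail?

Base amounts from the schedule: simple assault $3,250; misdemeanor vandalism $4,000.
Stacking rule: use the highest base only. Highest is misdemeanor vandalism at $4,000. Combined base = $4,000.
Firearm was used or possessed during the offense (+30%): $4,000 × 1.3 = $5,200.
Offense involved a minor victim (+60%): $5,200 × 1.6 = $8,320.
Three or more prior convictions of any kind (+20%): $8,320 × 1.2 = $9,984.
Prior failure to appear within five years (+5%): $9,984 × 1.05 = $10,483.20.
$10,483.20 is within the $425,000 maximum.
Rounded to the nearest dollar: $10,483.

$10,483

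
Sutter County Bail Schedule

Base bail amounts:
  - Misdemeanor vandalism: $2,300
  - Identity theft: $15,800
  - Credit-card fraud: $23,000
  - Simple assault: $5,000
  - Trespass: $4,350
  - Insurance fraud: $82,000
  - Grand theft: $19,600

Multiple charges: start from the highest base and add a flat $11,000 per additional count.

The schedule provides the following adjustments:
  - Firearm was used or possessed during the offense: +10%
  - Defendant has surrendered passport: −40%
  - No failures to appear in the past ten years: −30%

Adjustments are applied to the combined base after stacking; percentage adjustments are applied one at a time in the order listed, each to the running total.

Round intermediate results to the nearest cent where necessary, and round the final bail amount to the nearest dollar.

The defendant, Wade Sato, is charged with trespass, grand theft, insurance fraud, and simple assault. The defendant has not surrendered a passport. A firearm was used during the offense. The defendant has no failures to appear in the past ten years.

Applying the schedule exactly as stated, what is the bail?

Base amounts from the schedule: trespass $4,350; grand theft $19,600; insurance fraud $82,000; simple assault $5,000.
Stacking rule: highest base plus $11,000 per additional charge. Highest is insurance fraud at $82,000; 3 additional charges → +$33,000. Combined base = $115,000.
Firearm was used or possessed during the offense (+10%): $115,000 × 1.1 = $126,500.
No failures to appear in the past ten years (−30%): $126,500 × 0.7 = $88,550.

$88,550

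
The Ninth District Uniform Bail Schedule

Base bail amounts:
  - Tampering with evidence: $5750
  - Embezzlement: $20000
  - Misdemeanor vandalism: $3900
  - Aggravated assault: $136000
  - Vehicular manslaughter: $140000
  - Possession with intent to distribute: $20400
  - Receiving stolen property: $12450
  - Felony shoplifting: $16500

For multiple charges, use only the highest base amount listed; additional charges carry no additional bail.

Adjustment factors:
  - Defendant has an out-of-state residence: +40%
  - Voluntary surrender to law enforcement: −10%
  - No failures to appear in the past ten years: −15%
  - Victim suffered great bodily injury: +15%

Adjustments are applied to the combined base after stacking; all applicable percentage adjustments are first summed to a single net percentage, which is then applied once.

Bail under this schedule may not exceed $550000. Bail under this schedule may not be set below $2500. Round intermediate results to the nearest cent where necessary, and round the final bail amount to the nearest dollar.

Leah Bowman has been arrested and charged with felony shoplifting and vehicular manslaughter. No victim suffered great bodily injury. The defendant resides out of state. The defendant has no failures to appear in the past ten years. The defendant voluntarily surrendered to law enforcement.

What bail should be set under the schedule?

$161000

Base amounts from the schedule: felony shoplifting $16500; vehicular manslaughter $140000.
Stacking rule: use the highest base only. Highest is vehicular manslaughter at $140000. Combined base = $140000.
Net percentage adjustment: +40% −10% −15% = +15%. $140000 × 1.15 = $161000.
$161000 is within the $550000 maximum.
$161000 is at or above the $2500 minimum.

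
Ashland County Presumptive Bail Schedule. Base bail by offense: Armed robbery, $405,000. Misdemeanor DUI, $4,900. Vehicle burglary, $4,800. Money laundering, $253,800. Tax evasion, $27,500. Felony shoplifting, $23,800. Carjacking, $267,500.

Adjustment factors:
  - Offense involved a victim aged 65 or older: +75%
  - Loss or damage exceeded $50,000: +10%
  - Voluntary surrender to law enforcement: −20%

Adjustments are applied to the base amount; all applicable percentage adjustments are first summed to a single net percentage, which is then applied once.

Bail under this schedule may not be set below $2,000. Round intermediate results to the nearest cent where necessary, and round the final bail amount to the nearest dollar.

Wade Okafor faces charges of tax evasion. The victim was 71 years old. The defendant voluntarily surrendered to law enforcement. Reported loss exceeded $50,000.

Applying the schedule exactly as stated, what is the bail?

$45,375

Base amounts from the schedule: tax evasion $27,500.
Single charge. Combined base = $27,500.
Net percentage adjustment: +75% +10% −20% = +65%. $27,500 × 1.65 = $45,375.
$45,375 is at or above the $2,000 minimum.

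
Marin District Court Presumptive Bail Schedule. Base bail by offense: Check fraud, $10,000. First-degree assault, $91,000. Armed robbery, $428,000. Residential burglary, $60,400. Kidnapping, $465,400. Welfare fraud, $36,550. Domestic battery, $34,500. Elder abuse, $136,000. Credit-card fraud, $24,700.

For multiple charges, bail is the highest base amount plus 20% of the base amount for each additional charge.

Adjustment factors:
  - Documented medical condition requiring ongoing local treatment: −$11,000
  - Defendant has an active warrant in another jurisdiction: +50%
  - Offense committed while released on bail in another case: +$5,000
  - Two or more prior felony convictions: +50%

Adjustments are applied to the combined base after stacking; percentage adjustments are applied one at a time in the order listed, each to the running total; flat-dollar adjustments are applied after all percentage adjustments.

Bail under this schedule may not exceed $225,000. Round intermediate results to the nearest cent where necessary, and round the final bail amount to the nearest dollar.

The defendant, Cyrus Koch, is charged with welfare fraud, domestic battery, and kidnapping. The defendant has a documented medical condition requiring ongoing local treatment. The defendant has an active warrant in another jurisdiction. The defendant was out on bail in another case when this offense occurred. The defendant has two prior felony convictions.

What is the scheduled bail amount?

Base amounts from the schedule: welfare fraud $36,550; domestic battery $34,500; kidnapping $465,400.
Stacking rule: highest base plus 20% of each additional charge. Highest is kidnapping at $465,400. Additional: $36,550 × 20% = $7,310; $34,500 × 20% = $6,900. Combined base = $465,400 + $14,210 = $479,610.
Defendant has an active warrant in another jurisdiction (+50%): $479,610 × 1.5 = $719,415.
Two or more prior felony convictions (+50%): $719,415 × 1.5 = $1,079,122.50.
Documented medical condition requiring ongoing local treatment (−$11,000 flat): $1,079,122.50 − $11,000 = $1,068,122.50.
Offense committed while released on bail in another case (+$5,000 flat): $1,068,122.50 + $5,000 = $1,073,122.50.
Result $1,073,122.50 exceeds the maximum of $225,000; bail is capped at $225,000.

$225,000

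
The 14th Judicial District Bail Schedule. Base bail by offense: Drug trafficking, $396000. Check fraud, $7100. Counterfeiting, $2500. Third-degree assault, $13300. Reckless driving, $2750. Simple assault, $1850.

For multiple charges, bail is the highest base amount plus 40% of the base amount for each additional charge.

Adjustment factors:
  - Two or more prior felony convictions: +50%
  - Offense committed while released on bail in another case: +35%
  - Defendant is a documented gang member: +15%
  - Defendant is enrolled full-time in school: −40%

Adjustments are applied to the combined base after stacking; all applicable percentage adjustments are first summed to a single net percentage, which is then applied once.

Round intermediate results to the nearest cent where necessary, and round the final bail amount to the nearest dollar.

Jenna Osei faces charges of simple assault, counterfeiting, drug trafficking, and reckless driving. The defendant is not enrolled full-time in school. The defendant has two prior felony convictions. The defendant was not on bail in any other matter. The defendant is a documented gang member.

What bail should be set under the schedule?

$658086

Base amounts from the schedule: simple assault $1850; counterfeiting $2500; drug trafficking $396000; reckless driving $2750.
Stacking rule: highest base plus 40% of each additional charge. Highest is drug trafficking at $396000. Additional: $1850 × 40% = $740; $2500 × 40% = $1000; $2750 × 40% = $1100. Combined base = $396000 + $2840 = $398840.
Net percentage adjustment: +50% +15% = +65%. $398840 × 1.65 = $658086.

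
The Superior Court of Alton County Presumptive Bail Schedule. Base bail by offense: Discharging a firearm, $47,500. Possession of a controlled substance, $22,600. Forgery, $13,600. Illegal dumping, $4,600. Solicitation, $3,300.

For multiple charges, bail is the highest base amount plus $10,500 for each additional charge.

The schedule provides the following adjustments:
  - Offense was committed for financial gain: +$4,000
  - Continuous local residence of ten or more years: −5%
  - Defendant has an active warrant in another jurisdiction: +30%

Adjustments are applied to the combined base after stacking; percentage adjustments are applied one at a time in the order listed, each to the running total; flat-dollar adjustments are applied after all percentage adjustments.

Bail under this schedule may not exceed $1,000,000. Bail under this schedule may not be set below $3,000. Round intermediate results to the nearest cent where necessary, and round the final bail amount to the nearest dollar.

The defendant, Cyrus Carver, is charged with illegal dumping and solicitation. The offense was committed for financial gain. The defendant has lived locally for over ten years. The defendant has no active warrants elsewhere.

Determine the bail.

$18,345

Base amounts from the schedule: illegal dumping $4,600; solicitation $3,300.
Stacking rule: highest base plus $10,500 per additional charge. Highest is illegal dumping at $4,600; 1 additional charge → +$10,500. Combined base = $15,100.
Continuous local residence of ten or more years (−5%): $15,100 × 0.95 = $14,345.
Offense was committed for financial gain (+$4,000 flat): $14,345 + $4,000 = $18,345.
$18,345 is within the $1,000,000 maximum.
$18,345 is at or above the $3,000 minimum.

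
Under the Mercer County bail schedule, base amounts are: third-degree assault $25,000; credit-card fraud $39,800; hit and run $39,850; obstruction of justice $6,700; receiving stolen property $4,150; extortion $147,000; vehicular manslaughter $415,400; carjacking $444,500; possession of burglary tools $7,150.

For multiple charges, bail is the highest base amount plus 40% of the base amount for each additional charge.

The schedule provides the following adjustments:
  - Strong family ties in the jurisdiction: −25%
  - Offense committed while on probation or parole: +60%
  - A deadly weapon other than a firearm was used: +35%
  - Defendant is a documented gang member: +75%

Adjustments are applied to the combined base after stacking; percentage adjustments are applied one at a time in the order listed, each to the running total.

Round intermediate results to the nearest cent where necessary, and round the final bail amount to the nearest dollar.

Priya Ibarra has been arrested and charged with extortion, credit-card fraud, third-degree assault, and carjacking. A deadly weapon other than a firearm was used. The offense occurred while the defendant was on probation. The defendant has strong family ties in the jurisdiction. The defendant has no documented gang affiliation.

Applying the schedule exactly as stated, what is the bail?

Base amounts from the schedule: extortion $147,000; credit-card fraud $39,800; third-degree assault $25,000; carjacking $444,500.
Stacking rule: highest base plus 40% of each additional charge. Highest is carjacking at $444,500. Additional: $147,000 × 40% = $58,800; $39,800 × 40% = $15,920; $25,000 × 40% = $10,000. Combined base = $444,500 + $84,720 = $529,220.
Strong family ties in the jurisdiction (−25%): $529,220 × 0.75 = $396,915.
Offense committed while on probation or parole (+60%): $396,915 × 1.6 = $635,064.
A deadly weapon other than a firearm was used (+35%): $635,064 × 1.35 = $857,336.40.
Rounded to the nearest dollar: $857,336.

$857,336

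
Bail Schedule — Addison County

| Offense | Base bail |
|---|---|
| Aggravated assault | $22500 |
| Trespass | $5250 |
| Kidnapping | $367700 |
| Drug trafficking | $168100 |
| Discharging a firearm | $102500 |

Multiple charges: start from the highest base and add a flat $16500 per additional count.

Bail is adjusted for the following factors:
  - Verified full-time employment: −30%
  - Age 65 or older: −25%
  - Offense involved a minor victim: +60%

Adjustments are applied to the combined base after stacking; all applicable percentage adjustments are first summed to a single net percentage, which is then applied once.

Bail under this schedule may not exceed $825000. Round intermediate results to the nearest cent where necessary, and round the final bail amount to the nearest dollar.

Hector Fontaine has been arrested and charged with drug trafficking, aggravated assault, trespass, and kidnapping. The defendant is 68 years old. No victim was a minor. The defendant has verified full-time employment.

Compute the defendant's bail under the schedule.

$187740

Base amounts from the schedule: drug trafficking $168100; aggravated assault $22500; trespass $5250; kidnapping $367700.
Stacking rule: highest base plus $16500 per additional charge. Highest is kidnapping at $367700; 3 additional charges → +$49500. Combined base = $417200.
Net percentage adjustment: −30% −25% = −55%. $417200 × 0.45 = $187740.
$187740 is within the $825000 maximum.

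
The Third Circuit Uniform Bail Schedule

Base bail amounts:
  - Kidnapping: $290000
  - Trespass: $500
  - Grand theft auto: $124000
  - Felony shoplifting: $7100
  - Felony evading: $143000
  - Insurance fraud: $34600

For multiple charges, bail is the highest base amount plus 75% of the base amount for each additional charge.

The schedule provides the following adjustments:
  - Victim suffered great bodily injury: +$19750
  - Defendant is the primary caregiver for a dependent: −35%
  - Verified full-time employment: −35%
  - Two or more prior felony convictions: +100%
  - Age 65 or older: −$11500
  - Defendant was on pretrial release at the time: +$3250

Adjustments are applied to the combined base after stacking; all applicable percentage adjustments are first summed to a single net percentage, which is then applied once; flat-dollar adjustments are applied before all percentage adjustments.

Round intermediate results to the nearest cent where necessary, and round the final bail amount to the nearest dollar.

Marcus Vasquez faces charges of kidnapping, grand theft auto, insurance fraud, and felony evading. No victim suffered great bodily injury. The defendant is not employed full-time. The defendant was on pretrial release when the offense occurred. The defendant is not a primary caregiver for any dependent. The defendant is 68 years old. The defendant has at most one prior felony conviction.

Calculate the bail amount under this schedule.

Base amounts from the schedule: kidnapping $290000; grand theft auto $124000; insurance fraud $34600; felony evading $143000.
Stacking rule: highest base plus 75% of each additional charge. Highest is kidnapping at $290000. Additional: $124000 × 75% = $93000; $34600 × 75% = $25950; $143000 × 75% = $107250. Combined base = $290000 + $226200 = $516200.
Age 65 or older (−$11500 flat): $516200 − $11500 = $504700.
Defendant was on pretrial release at the time (+$3250 flat): $504700 + $3250 = $507950.

$507950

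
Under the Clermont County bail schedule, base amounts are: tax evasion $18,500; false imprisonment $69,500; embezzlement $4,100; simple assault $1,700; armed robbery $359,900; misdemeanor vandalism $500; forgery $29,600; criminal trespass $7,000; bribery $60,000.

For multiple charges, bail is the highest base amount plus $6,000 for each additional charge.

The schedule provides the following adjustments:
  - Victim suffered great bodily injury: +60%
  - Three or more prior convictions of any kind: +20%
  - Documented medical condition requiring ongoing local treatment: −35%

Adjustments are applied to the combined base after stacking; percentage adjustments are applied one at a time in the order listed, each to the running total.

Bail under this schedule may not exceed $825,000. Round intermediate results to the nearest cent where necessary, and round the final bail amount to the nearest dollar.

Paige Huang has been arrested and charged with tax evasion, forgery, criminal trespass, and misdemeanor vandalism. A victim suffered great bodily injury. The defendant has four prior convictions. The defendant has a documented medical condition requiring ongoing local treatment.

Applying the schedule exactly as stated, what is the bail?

$59,405

Base amounts from the schedule: tax evasion $18,500; forgery $29,600; criminal trespass $7,000; misdemeanor vandalism $500.
Stacking rule: highest base plus $6,000 per additional charge. Highest is forgery at $29,600; 3 additional charges → +$18,000. Combined base = $47,600.
Victim suffered great bodily injury (+60%): $47,600 × 1.6 = $76,160.
Three or more prior convictions of any kind (+20%): $76,160 × 1.2 = $91,392.
Documented medical condition requiring ongoing local treatment (−35%): $91,392 × 0.65 = $59,404.80.
$59,404.80 is within the $825,000 maximum.
Rounded to the nearest dollar: $59,405.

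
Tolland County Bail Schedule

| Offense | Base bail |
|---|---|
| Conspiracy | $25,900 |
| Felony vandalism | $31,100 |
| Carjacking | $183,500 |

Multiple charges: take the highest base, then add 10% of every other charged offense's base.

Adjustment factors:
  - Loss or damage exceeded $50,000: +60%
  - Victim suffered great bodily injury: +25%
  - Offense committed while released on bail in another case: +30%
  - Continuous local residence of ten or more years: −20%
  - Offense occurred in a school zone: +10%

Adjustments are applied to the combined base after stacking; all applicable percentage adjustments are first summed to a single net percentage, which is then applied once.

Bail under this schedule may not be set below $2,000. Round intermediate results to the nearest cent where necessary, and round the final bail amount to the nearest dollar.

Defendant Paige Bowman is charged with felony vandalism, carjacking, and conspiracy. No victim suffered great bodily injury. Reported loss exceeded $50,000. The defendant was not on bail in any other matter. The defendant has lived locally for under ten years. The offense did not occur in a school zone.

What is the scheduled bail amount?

$302,720

Base amounts from the schedule: felony vandalism $31,100; carjacking $183,500; conspiracy $25,900.
Stacking rule: highest base plus 10% of each additional charge. Highest is carjacking at $183,500. Additional: $31,100 × 10% = $3,110; $25,900 × 10% = $2,590. Combined base = $183,500 + $5,700 = $189,200.
Loss or damage exceeded $50,000 (+60%): $189,200 × 1.6 = $302,720.
$302,720 is at or above the $2,000 minimum.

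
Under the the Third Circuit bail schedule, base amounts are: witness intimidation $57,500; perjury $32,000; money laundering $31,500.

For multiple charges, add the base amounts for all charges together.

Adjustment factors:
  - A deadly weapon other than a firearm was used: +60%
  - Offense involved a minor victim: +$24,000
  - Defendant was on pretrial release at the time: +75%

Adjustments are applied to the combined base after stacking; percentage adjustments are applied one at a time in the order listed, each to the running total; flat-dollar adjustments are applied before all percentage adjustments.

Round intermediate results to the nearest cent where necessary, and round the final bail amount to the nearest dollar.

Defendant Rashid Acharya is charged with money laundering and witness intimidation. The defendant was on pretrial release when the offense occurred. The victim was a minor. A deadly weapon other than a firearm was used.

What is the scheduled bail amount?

$316,400

Base amounts from the schedule: money laundering $31,500; witness intimidation $57,500.
Stacking rule: sum of all bases. $31,500 + $57,500 = $89,000.
Offense involved a minor victim (+$24,000 flat): $89,000 + $24,000 = $113,000.
A deadly weapon other than a firearm was used (+60%): $113,000 × 1.6 = $180,800.
Defendant was on pretrial release at the time (+75%): $180,800 × 1.75 = $316,400.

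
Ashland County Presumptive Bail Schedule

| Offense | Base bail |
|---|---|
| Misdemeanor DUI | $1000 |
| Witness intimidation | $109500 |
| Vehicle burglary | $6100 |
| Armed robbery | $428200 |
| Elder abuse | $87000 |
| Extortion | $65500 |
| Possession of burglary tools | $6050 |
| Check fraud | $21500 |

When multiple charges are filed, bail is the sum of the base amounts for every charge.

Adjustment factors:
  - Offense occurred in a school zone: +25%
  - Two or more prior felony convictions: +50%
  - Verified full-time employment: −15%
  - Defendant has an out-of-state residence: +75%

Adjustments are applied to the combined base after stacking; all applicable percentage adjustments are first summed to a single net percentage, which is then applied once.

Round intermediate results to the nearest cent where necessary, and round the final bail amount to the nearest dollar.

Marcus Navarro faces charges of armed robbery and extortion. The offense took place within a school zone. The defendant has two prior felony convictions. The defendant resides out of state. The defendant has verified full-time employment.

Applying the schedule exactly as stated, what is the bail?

Base amounts from the schedule: armed robbery $428200; extortion $65500.
Stacking rule: sum of all bases. $428200 + $65500 = $493700.
Net percentage adjustment: +25% +50% −15% +75% = +135%. $493700 × 2.35 = $1160195.

$1160195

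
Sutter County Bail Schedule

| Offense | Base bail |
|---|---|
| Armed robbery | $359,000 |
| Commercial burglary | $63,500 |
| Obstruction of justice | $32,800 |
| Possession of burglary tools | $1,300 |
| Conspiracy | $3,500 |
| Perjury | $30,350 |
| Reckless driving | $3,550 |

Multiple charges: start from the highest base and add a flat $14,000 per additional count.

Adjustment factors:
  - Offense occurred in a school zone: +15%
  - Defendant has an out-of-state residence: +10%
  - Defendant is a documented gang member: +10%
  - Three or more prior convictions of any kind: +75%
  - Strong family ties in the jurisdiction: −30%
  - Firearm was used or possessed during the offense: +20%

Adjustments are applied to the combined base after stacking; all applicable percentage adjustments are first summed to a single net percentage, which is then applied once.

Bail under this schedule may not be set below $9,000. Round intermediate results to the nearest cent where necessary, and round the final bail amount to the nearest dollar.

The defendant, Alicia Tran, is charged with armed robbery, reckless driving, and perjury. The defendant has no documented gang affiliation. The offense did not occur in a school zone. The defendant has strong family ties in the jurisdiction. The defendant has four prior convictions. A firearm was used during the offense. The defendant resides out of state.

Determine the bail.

Base amounts from the schedule: armed robbery $359,000; reckless driving $3,550; perjury $30,350.
Stacking rule: highest base plus $14,000 per additional charge. Highest is armed robbery at $359,000; 2 additional charges → +$28,000. Combined base = $387,000.
Net percentage adjustment: +10% +75% −30% +20% = +75%. $387,000 × 1.75 = $677,250.
$677,250 is at or above the $9,000 minimum.

$677,250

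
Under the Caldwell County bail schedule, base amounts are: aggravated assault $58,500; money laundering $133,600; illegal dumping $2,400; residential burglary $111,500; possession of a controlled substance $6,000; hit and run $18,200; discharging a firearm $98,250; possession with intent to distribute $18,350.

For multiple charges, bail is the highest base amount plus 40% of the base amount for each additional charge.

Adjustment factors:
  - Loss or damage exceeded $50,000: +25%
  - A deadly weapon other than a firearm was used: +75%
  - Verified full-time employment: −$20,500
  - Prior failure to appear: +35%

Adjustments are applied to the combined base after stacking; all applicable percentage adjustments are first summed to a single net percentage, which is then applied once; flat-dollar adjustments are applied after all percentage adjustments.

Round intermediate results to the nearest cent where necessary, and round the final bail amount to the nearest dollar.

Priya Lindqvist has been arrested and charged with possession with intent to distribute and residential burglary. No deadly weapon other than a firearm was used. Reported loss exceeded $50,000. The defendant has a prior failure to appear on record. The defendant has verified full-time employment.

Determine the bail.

$169,644

Base amounts from the schedule: possession with intent to distribute $18,350; residential burglary $111,500.
Stacking rule: highest base plus 40% of each additional charge. Highest is residential burglary at $111,500. Additional: $18,350 × 40% = $7,340. Combined base = $111,500 + $7,340 = $118,840.
Net percentage adjustment: +25% +35% = +60%. $118,840 × 1.6 = $190,144.
Verified full-time employment (−$20,500 flat): $190,144 − $20,500 = $169,644.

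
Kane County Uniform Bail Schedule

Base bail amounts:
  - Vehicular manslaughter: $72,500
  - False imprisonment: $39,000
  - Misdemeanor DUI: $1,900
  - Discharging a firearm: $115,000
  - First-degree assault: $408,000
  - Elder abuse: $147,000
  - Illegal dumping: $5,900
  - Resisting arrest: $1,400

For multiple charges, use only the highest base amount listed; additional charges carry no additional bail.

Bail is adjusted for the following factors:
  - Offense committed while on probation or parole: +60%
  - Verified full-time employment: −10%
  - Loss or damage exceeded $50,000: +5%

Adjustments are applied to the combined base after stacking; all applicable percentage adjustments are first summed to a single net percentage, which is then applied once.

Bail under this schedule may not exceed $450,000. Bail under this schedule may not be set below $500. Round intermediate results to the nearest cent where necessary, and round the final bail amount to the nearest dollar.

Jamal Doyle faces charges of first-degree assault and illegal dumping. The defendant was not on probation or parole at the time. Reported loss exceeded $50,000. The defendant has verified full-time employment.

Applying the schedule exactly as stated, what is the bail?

Base amounts from the schedule: first-degree assault $408,000; illegal dumping $5,900.
Stacking rule: use the highest base only. Highest is first-degree assault at $408,000. Combined base = $408,000.
Net percentage adjustment: −10% +5% = −5%. $408,000 × 0.95 = $387,600.
$387,600 is within the $450,000 maximum.
$387,600 is at or above the $500 minimum.

$387,600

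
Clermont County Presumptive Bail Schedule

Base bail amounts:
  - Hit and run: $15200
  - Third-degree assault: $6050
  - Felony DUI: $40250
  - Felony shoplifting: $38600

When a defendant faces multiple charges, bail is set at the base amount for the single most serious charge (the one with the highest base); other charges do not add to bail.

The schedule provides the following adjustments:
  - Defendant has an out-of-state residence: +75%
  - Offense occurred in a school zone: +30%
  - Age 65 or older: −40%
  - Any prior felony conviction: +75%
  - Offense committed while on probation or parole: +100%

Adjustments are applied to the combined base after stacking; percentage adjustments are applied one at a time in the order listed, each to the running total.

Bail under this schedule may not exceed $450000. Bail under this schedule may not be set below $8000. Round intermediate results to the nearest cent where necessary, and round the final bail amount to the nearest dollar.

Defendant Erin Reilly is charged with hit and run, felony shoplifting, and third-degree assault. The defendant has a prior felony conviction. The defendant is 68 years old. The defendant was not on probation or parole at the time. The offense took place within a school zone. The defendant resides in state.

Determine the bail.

Base amounts from the schedule: hit and run $15200; felony shoplifting $38600; third-degree assault $6050.
Stacking rule: use the highest base only. Highest is felony shoplifting at $38600. Combined base = $38600.
Offense occurred in a school zone (+30%): $38600 × 1.3 = $50180.
Age 65 or older (−40%): $50180 × 0.6 = $30108.
Any prior felony conviction (+75%): $30108 × 1.75 = $52689.
$52689 is within the $450000 maximum.
$52689 is at or above the $8000 minimum.

$52689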